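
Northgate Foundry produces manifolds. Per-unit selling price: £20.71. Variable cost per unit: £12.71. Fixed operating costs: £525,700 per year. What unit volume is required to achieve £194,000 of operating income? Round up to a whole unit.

Each unit contributes £20.71 − £12.71 = £8.00.
Required volume = (fixed costs + target profit) ÷ CM = (£525,700 + £194,000) ÷ £8.00 = 89,962.50, so 89,963 manifolds.

89,963 manifolds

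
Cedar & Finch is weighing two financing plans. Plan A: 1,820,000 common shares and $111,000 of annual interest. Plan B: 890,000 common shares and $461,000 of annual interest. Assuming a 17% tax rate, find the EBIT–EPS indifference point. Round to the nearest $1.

At indifference, (EBIT − 111,000)(1 − t)/1,820,000 = (EBIT − 461,000)(1 − t)/890,000.
The (1 − t) factor cancels: (EBIT − 111,000) × 890,000 = (EBIT − 461,000) × 1,820,000.
Solving, EBIT = (461,000·1,820,000 − 111,000·890,000) / (1,820,000 − 890,000) = 740,230,000,000 / 930,000 = 795,946.24.

$795,946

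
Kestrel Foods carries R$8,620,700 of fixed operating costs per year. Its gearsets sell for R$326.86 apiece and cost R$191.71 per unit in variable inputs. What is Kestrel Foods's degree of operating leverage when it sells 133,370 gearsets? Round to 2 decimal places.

1.92

Total contribution margin = 133,370 × R$135.15 = R$18,024,955.50.
EBIT = R$18,024,955.50 − R$8,620,700 = R$9,404,255.50.
Degree of operating leverage = R$18,024,955.50 / R$9,404,255.50 = 1.9167.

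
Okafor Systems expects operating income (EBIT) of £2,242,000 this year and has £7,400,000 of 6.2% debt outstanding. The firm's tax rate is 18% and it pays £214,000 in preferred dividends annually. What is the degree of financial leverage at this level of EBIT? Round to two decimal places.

Interest = £458,800.00.
Preferred dividends grossed up pre-tax: £214,000 / (1 − 0.18) = £260,975.61.
DFL = EBIT ÷ [EBIT − I − D_p/(1−t)] = £2,242,000 ÷ [£2,242,000 − £458,800.00 − £260,975.61] = £2,242,000 ÷ £1,522,224.39 = 1.4728.

1.47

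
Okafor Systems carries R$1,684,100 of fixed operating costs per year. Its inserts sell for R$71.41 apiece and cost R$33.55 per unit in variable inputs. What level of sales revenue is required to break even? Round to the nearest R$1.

R$3,176,481

CM per unit = R$71.41 − R$33.55 = R$37.86; CM ratio = R$37.86 / R$71.41 = 0.5302.
Break-even sales = FC ÷ CM ratio = R$1,684,100 × R$71.41 / R$37.86 = R$3,176,481.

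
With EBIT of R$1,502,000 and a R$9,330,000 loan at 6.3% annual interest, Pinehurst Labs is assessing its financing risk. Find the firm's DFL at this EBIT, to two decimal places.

1.64

Interest = R$587,790.00.
DFL = EBIT ÷ (EBIT − I) = R$1,502,000 ÷ (R$1,502,000 − R$587,790.00) = R$1,502,000 ÷ R$914,210.00 = 1.6429.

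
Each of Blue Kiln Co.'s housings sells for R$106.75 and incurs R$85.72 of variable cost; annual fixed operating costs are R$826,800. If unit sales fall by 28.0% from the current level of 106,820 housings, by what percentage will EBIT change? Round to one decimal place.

At 106,820 units, contribution = 106,820 × R$21.03 = R$2,246,424.60.
Subtracting fixed costs: EBIT = R$2,246,424.60 − R$826,800 = R$1,419,624.60.
DOL = contribution ÷ EBIT = R$2,246,424.60 ÷ R$1,419,624.60 = 1.5824.
So EBIT moves 1.5824 × (-28.0%) = -44.3%.

-44.3%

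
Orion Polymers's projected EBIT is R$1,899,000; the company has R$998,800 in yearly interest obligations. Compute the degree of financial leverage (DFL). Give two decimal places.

Interest = R$998,800.00.
Degree of financial leverage = EBIT / (EBIT − interest) = R$1,899,000 / R$900,200.00 = 2.1095.

2.11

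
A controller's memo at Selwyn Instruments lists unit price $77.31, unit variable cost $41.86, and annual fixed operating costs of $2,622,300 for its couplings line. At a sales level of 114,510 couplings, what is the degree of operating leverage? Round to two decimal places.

2.82

At 114,510 units, contribution = 114,510 × $35.45 = $4,059,379.50.
Operating income = contribution − fixed costs = $4,059,379.50 − $2,622,300 = $1,437,079.50.
So DOL = total CM / EBIT = $4,059,379.50 / $1,437,079.50 = 2.8247.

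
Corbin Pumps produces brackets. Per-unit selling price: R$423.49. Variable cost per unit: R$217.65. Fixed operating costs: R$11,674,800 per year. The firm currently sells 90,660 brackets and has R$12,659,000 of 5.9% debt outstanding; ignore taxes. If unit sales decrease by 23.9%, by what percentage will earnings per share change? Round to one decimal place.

Total contribution margin = 90,660 × R$205.84 = R$18,661,454.40.
Subtracting fixed costs: EBIT = R$18,661,454.40 − R$11,674,800 = R$6,986,654.40.
After interest of R$746,881.00, pre-tax earnings = R$6,239,773.40.
Degree of combined leverage = contribution ÷ (EBIT − I) = R$18,661,454.40 ÷ R$6,239,773.40 = 2.9907.
EPS therefore changes by 2.9907 × (-23.9%) = -71.5%.

-71.5%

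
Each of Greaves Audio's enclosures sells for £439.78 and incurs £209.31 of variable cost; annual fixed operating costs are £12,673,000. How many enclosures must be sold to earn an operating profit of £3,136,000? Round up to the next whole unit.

68,595 enclosures

Unit CM = price − variable cost = £439.78 − £209.31 = £230.47.
Required volume = (fixed costs + target profit) ÷ CM = (£12,673,000 + £3,136,000) ÷ £230.47 = 68,594.61, so 68,595 enclosures.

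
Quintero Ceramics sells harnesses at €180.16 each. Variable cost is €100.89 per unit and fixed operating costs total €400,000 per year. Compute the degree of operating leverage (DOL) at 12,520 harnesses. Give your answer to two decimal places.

At 12,520 units, contribution = 12,520 × €79.27 = €992,460.40.
Operating income = contribution − fixed costs = €992,460.40 − €400,000 = €592,460.40.
Degree of operating leverage = €992,460.40 / €592,460.40 = 1.6752.

1.68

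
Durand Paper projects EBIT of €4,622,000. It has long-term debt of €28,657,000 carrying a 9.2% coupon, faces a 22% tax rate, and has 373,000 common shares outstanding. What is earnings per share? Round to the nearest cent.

€4.15

Pre-tax income = €4,622,000 − €2,636,444.00 = €1,985,556.00.
Net income = €1,985,556.00 × (1 − 0.22) = €1,548,733.68.
EPS = €1,548,733.68 ÷ 373,000 = €4.15.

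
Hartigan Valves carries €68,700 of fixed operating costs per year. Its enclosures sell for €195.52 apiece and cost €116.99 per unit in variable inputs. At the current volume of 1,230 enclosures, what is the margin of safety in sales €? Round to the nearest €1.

Unit CM = price − variable cost = €195.52 − €116.99 = €78.53. Break-even units = €68,700 ÷ €78.53 = 874.82; break-even revenue = 874.82 × €195.52 = €171,045.77.
Current sales = 1,230 × €195.52 = €240,489.60.
Margin of safety = €240,489.60 − €171,045.77 = €69,444.

€69,444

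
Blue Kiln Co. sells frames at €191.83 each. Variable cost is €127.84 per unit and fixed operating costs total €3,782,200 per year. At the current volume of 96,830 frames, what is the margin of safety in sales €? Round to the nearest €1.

Each unit contributes €191.83 − €127.84 = €63.99. Break-even units = €3,782,200 ÷ €63.99 = 59,106.11; break-even revenue = 59,106.11 × €191.83 = €11,338,325.14.
Actual sales revenue = 96,830 × €191.83 = €18,574,898.90.
Margin of safety = €18,574,898.90 − €11,338,325.14 = €7,236,574.

€7,236,574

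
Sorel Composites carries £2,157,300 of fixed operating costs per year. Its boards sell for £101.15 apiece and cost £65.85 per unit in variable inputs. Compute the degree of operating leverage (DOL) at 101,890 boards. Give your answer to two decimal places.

At 101,890 units, contribution = 101,890 × £35.30 = £3,596,717.00.
Subtracting fixed costs: EBIT = £3,596,717.00 − £2,157,300 = £1,439,417.00.
So DOL = total CM / EBIT = £3,596,717.00 / £1,439,417.00 = 2.4987.

2.50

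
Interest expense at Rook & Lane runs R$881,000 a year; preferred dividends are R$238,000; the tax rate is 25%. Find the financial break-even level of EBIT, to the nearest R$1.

Grossing the preferred dividend up to pre-tax terms: R$238,000 / (1 − 0.25) = R$317,333.33.
EPS = 0 when EBIT covers interest plus the pre-tax preferred burden: R$881,000 + R$317,333.33 = R$1,198,333.33.

R$1,198,333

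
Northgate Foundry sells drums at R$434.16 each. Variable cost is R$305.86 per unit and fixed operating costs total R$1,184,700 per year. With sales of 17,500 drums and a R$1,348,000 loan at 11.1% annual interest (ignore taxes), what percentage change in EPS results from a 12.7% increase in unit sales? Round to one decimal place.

+31.3%

Total contribution margin = 17,500 × R$128.30 = R$2,245,250.00.
EBIT = R$2,245,250.00 − R$1,184,700 = R$1,060,550.00.
Interest = R$149,628.00, so EBIT − I = R$910,922.00.
DCL = total CM / (EBIT − I) = R$2,245,250.00 / R$910,922.00 = 2.4648.
%ΔEPS = DCL × %ΔSales = 2.4648 × +12.7% = +31.3%.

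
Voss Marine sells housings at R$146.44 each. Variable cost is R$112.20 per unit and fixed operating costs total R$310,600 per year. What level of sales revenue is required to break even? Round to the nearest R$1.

CM per unit = R$146.44 − R$112.20 = R$34.24; CM ratio = R$34.24 / R$146.44 = 0.2338.
Break-even revenue = fixed costs × price ÷ CM = R$310,600 × R$146.44 ÷ R$34.24 = R$1,328,396.

R$1,328,396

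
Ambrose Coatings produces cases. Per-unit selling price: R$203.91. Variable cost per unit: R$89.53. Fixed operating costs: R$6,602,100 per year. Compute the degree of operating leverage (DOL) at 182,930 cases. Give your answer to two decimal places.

Total contribution margin = 182,930 × R$114.38 = R$20,923,533.40.
Subtracting fixed costs: EBIT = R$20,923,533.40 − R$6,602,100 = R$14,321,433.40.
Degree of operating leverage = R$20,923,533.40 / R$14,321,433.40 = 1.4610.

1.46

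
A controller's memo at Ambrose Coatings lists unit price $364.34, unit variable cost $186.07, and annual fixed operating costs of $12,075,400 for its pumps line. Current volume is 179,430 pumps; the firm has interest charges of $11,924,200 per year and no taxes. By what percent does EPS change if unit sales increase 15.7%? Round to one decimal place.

Total contribution margin = 179,430 × $178.27 = $31,986,986.10.
EBIT = $31,986,986.10 − $12,075,400 = $19,911,586.10.
After interest of $11,924,200.00, pre-tax earnings = $7,987,386.10.
DCL = total CM / (EBIT − I) = $31,986,986.10 / $7,987,386.10 = 4.0047.
EPS therefore changes by 4.0047 × (+15.7%) = +62.9%.

+62.9%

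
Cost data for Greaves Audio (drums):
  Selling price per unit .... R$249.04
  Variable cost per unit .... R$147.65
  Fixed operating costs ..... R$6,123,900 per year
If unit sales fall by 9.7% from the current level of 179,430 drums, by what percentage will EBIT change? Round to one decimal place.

-14.6%

At 179,430 units, contribution = 179,430 × R$101.39 = R$18,192,407.70.
EBIT = R$18,192,407.70 − R$6,123,900 = R$12,068,507.70.
So DOL = total CM / EBIT = R$18,192,407.70 / R$12,068,507.70 = 1.5074.
Operating income changes by 1.5074 × -9.7% = -14.6%.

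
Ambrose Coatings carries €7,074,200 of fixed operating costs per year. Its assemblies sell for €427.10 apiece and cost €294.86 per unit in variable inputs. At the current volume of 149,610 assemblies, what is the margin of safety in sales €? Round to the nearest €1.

€41,050,648

Each unit contributes €427.10 − €294.86 = €132.24. Break-even units = €7,074,200 ÷ €132.24 = 53,495.16; break-even revenue = 53,495.16 × €427.10 = €22,847,782.97.
Actual sales revenue = 149,610 × €427.10 = €63,898,431.00.
Margin of safety = €63,898,431.00 − €22,847,782.97 = €41,050,648.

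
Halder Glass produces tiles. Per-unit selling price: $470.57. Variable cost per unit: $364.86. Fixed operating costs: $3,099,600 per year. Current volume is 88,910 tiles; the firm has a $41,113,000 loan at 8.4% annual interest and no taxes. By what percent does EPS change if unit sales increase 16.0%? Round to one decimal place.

+52.8%

At 88,910 units, contribution = 88,910 × $105.71 = $9,398,676.10.
Subtracting fixed costs: EBIT = $9,398,676.10 − $3,099,600 = $6,299,076.10.
After interest of $3,453,492.00, pre-tax earnings = $2,845,584.10.
DCL = total CM / (EBIT − I) = $9,398,676.10 / $2,845,584.10 = 3.3029.
EPS therefore changes by 3.3029 × (+16.0%) = +52.8%.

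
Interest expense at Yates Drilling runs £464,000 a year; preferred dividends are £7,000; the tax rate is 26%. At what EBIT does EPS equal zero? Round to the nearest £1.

Grossing the preferred dividend up to pre-tax terms: £7,000 / (1 − 0.26) = £9,459.46.
Financial break-even EBIT = interest + D_p ÷ (1 − t) = £464,000 + £9,459.46 = £473,459.46.

£473,459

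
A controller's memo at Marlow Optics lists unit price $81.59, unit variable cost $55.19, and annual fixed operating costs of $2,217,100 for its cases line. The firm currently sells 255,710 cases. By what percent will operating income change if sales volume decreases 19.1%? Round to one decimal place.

Total contribution margin = 255,710 × $26.40 = $6,750,744.00.
Operating income = contribution − fixed costs = $6,750,744.00 − $2,217,100 = $4,533,644.00.
DOL = contribution ÷ EBIT = $6,750,744.00 ÷ $4,533,644.00 = 1.4890.
Operating income changes by 1.4890 × -19.1% = -28.4%.

-28.4%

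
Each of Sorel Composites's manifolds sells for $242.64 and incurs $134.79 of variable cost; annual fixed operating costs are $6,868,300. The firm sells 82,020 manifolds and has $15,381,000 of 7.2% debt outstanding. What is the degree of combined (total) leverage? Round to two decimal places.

10.17

Contribution at this volume is 82,020 × $107.85 = $8,845,857.00.
Operating income = contribution − fixed costs = $8,845,857.00 − $6,868,300 = $1,977,557.00. Interest = $1,107,432.00, so EBIT − I = $870,125.00.
DCL = contribution ÷ (EBIT − I) = $8,845,857.00 ÷ $870,125.00 = 10.1662.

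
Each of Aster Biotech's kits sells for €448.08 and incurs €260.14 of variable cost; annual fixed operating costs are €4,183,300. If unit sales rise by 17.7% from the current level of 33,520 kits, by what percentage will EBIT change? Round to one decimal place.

+52.7%

Contribution at this volume is 33,520 × €187.94 = €6,299,748.80.
EBIT = €6,299,748.80 − €4,183,300 = €2,116,448.80.
Degree of operating leverage = €6,299,748.80 / €2,116,448.80 = 2.9766.
%ΔEBIT = DOL × %ΔSales = 2.9766 × +17.7% = +52.7%.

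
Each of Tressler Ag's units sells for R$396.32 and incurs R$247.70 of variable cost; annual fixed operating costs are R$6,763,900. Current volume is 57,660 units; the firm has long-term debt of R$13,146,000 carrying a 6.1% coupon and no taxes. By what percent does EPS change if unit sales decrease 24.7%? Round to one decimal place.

At 57,660 units, contribution = 57,660 × R$148.62 = R$8,569,429.20.
EBIT = R$8,569,429.20 − R$6,763,900 = R$1,805,529.20.
After interest of R$801,906.00, pre-tax earnings = R$1,003,623.20.
Degree of combined leverage = contribution ÷ (EBIT − I) = R$8,569,429.20 ÷ R$1,003,623.20 = 8.5385.
%ΔEPS = DCL × %ΔSales = 8.5385 × -24.7% = -210.9%.

-210.9%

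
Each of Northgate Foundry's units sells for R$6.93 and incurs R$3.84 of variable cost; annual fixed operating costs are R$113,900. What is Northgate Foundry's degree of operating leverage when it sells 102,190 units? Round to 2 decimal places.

At 102,190 units, contribution = 102,190 × R$3.09 = R$315,767.10.
EBIT = R$315,767.10 − R$113,900 = R$201,867.10.
DOL = contribution ÷ EBIT = R$315,767.10 ÷ R$201,867.10 = 1.5642.

1.56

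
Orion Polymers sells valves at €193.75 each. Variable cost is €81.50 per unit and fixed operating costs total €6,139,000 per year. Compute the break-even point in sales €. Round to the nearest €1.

CM per unit = €193.75 − €81.50 = €112.25; CM ratio = €112.25 / €193.75 = 0.5794.
Break-even revenue = fixed costs × price ÷ CM = €6,139,000 × €193.75 ÷ €112.25 = €10,596,269.

€10,596,269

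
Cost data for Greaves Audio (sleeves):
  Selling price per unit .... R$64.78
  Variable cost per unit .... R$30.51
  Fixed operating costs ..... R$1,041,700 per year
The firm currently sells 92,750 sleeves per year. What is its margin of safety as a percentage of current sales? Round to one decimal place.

Each unit contributes R$64.78 − R$30.51 = R$34.27. Break-even units = R$1,041,700 ÷ R$34.27 = 30,396.85; break-even revenue = 30,396.85 × R$64.78 = R$1,969,107.85.
Current sales = 92,750 × R$64.78 = R$6,008,345.00.
Margin of safety = (R$6,008,345.00 − R$1,969,107.85) ÷ R$6,008,345.00 = 67.2%.

67.2%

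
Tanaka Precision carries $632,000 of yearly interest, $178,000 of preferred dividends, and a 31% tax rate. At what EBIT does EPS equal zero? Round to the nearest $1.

$889,971

Grossing the preferred dividend up to pre-tax terms: $178,000 / (1 − 0.31) = $257,971.01.
Financial break-even EBIT = interest + D_p ÷ (1 − t) = $632,000 + $257,971.01 = $889,971.01.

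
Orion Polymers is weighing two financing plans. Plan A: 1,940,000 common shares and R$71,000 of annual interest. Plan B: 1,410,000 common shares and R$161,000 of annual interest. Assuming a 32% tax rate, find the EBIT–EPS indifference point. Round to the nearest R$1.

R$400,434

At indifference, (EBIT − 71,000)(1 − t)/1,940,000 = (EBIT − 161,000)(1 − t)/1,410,000.
Cancelling (1 − t) and cross-multiplying: 1,410,000·(EBIT − 71,000) = 1,940,000·(EBIT − 161,000).
EBIT × (1,940,000 − 1,410,000) = 161,000 × 1,940,000 − 71,000 × 1,410,000 = 212,230,000,000, so EBIT = 212,230,000,000 ÷ 530,000 = 400,433.96.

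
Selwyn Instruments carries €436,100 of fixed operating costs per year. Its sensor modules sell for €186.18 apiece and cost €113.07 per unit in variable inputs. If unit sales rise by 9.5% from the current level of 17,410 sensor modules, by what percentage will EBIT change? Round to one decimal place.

Contribution at this volume is 17,410 × €73.11 = €1,272,845.10.
Subtracting fixed costs: EBIT = €1,272,845.10 − €436,100 = €836,745.10.
DOL = contribution ÷ EBIT = €1,272,845.10 ÷ €836,745.10 = 1.5212.
Operating income changes by 1.5212 × +9.5% = +14.5%.

+14.5%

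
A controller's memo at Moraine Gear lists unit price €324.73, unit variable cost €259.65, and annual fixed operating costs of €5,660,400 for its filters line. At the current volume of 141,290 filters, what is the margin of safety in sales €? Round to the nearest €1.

Each unit contributes €324.73 − €259.65 = €65.08. Break-even units = €5,660,400 ÷ €65.08 = 86,976.03; break-even revenue = 86,976.03 × €324.73 = €28,243,726.06.
Actual sales revenue = 141,290 × €324.73 = €45,881,101.70.
Margin of safety = €45,881,101.70 − €28,243,726.06 = €17,637,376.

€17,637,376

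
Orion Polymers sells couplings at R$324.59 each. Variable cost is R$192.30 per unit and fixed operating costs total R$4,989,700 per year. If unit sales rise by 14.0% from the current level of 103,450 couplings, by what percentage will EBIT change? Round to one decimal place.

+22.0%

Contribution at this volume is 103,450 × R$132.29 = R$13,685,400.50.
Operating income = contribution − fixed costs = R$13,685,400.50 − R$4,989,700 = R$8,695,700.50.
DOL = contribution ÷ EBIT = R$13,685,400.50 ÷ R$8,695,700.50 = 1.5738.
Operating income changes by 1.5738 × +14.0% = +22.0%.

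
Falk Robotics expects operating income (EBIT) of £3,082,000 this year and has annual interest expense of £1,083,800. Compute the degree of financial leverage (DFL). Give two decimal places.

Annual interest charges come to £1,083,800.00.
DFL = EBIT ÷ (EBIT − I) = £3,082,000 ÷ (£3,082,000 − £1,083,800.00) = £3,082,000 ÷ £1,998,200.00 = 1.5424.

1.54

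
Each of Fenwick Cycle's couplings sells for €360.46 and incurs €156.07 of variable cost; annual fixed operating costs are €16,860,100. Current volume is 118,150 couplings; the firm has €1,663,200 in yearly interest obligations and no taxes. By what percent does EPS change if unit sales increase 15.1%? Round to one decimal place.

Contribution at this volume is 118,150 × €204.39 = €24,148,678.50.
EBIT = €24,148,678.50 − €16,860,100 = €7,288,578.50.
After interest of €1,663,200.00, pre-tax earnings = €5,625,378.50.
Degree of combined leverage = contribution ÷ (EBIT − I) = €24,148,678.50 ÷ €5,625,378.50 = 4.2928.
EPS therefore changes by 4.2928 × (+15.1%) = +64.8%.

+64.8%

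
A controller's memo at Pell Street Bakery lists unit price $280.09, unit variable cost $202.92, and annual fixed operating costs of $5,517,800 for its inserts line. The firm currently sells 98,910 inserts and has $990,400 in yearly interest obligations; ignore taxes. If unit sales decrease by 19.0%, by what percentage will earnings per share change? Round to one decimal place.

At 98,910 units, contribution = 98,910 × $77.17 = $7,632,884.70.
Operating income = contribution − fixed costs = $7,632,884.70 − $5,517,800 = $2,115,084.70.
Interest = $990,400.00, so EBIT − I = $1,124,684.70.
Degree of combined leverage = contribution ÷ (EBIT − I) = $7,632,884.70 ÷ $1,124,684.70 = 6.7867.
EPS therefore changes by 6.7867 × (-19.0%) = -128.9%.

-128.9%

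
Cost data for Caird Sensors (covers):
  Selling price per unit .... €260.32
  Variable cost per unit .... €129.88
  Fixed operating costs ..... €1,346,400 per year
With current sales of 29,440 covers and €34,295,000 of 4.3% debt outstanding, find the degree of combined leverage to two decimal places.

3.77

Total contribution margin = 29,440 × €130.44 = €3,840,153.60.
Subtracting fixed costs: EBIT = €3,840,153.60 − €1,346,400 = €2,493,753.60. Interest = €1,474,685.00, so EBIT − I = €1,019,068.60.
Degree of total leverage = total CM / (EBIT − interest) = €3,840,153.60 / €1,019,068.60 = 3.7683.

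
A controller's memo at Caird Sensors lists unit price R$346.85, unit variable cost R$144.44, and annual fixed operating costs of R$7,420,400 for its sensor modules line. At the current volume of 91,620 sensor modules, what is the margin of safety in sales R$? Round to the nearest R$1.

Contribution margin per unit = R$346.85 − R$144.44 = R$202.41. Break-even units = R$7,420,400 ÷ R$202.41 = 36,660.24; break-even revenue = 36,660.24 × R$346.85 = R$12,715,605.65.
Current sales = 91,620 × R$346.85 = R$31,778,397.00.
Margin of safety = R$31,778,397.00 − R$12,715,605.65 = R$19,062,791.

R$19,062,791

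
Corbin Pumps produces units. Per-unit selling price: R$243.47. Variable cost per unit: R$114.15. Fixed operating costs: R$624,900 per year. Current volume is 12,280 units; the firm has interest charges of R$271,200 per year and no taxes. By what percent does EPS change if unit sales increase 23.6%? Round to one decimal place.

+54.2%

At 12,280 units, contribution = 12,280 × R$129.32 = R$1,588,049.60.
Operating income = contribution − fixed costs = R$1,588,049.60 − R$624,900 = R$963,149.60.
After interest of R$271,200.00, pre-tax earnings = R$691,949.60.
DCL = total CM / (EBIT − I) = R$1,588,049.60 / R$691,949.60 = 2.2950.
EPS therefore changes by 2.2950 × (+23.6%) = +54.2%.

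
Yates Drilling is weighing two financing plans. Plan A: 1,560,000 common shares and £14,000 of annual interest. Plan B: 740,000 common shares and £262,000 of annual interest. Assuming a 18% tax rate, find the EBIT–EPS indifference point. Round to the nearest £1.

Set EPS_A = EPS_B: (EBIT − £14,000)(1 − 0.18) ÷ 1,560,000 = (EBIT − £262,000)(1 − 0.18) ÷ 740,000.
The (1 − t) factor cancels: (EBIT − 14,000) × 740,000 = (EBIT − 262,000) × 1,560,000.
Solving, EBIT = (262,000·1,560,000 − 14,000·740,000) / (1,560,000 − 740,000) = 398,360,000,000 / 820,000 = 485,804.88.

£485,805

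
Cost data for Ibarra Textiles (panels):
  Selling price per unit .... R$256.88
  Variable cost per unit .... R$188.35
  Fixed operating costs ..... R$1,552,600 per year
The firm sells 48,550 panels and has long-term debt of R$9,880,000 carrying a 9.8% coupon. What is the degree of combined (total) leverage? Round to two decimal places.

4.13

Contribution at this volume is 48,550 × R$68.53 = R$3,327,131.50.
EBIT = R$3,327,131.50 − R$1,552,600 = R$1,774,531.50. Interest = R$968,240.00, so EBIT − I = R$806,291.50.
Degree of total leverage = total CM / (EBIT − interest) = R$3,327,131.50 / R$806,291.50 = 4.1265.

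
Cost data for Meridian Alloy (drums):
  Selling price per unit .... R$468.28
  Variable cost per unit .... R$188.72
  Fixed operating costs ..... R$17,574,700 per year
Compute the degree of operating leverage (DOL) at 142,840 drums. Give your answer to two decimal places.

1.79

At 142,840 units, contribution = 142,840 × R$279.56 = R$39,932,350.40.
Operating income = contribution − fixed costs = R$39,932,350.40 − R$17,574,700 = R$22,357,650.40.
So DOL = total CM / EBIT = R$39,932,350.40 / R$22,357,650.40 = 1.7861.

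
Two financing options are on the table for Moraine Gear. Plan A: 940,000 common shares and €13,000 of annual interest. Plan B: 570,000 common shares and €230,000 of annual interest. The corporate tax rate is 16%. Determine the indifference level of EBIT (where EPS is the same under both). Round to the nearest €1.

€564,297

Set EPS_A = EPS_B: (EBIT − €13,000)(1 − 0.16) ÷ 940,000 = (EBIT − €230,000)(1 − 0.16) ÷ 570,000.
The (1 − t) factor cancels: (EBIT − 13,000) × 570,000 = (EBIT − 230,000) × 940,000.
EBIT × (940,000 − 570,000) = 230,000 × 940,000 − 13,000 × 570,000 = 208,790,000,000, so EBIT = 208,790,000,000 ÷ 370,000 = 564,297.30.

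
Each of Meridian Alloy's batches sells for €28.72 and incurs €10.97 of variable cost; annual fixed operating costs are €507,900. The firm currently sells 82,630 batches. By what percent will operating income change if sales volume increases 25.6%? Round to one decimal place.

+39.2%

Total contribution margin = 82,630 × €17.75 = €1,466,682.50.
Operating income = contribution − fixed costs = €1,466,682.50 − €507,900 = €958,782.50.
DOL = contribution ÷ EBIT = €1,466,682.50 ÷ €958,782.50 = 1.5297.
%ΔEBIT = DOL × %ΔSales = 1.5297 × +25.6% = +39.2%.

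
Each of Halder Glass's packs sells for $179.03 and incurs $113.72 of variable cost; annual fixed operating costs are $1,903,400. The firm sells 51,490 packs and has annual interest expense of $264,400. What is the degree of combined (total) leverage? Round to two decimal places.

2.81

At 51,490 units, contribution = 51,490 × $65.31 = $3,362,811.90.
EBIT = $3,362,811.90 − $1,903,400 = $1,459,411.90. Interest = $264,400.00, so EBIT − I = $1,195,011.90.
Degree of total leverage = total CM / (EBIT − interest) = $3,362,811.90 / $1,195,011.90 = 2.8140.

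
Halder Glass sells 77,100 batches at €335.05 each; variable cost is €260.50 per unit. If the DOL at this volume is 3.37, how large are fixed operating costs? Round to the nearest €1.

Contribution at this volume is 77,100 × €74.55 = €5,747,805.00.
Since DOL = CM ÷ EBIT, EBIT = €5,747,805.00 ÷ 3.37 = €1,705,580.12.
Fixed costs = CM − EBIT = €5,747,805.00 − €1,705,580.12 = €4,042,225.

€4,042,225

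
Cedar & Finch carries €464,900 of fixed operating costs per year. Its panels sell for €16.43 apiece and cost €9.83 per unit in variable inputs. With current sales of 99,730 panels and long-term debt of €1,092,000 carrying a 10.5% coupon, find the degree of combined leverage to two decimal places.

Contribution at this volume is 99,730 × €6.60 = €658,218.00.
EBIT = €658,218.00 − €464,900 = €193,318.00. Interest = €114,660.00.
DOL = €658,218.00 ÷ €193,318.00 = 3.4048; DFL = €193,318.00 ÷ €78,658.00 = 2.4577.
DCL = DOL × DFL = 3.4048 × 2.4577 = 8.3680.

8.37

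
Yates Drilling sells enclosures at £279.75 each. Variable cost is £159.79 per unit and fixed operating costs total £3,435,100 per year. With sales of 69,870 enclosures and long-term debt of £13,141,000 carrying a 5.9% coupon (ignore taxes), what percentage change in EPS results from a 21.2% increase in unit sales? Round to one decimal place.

+42.6%

Total contribution margin = 69,870 × £119.96 = £8,381,605.20.
Subtracting fixed costs: EBIT = £8,381,605.20 − £3,435,100 = £4,946,505.20.
After interest of £775,319.00, pre-tax earnings = £4,171,186.20.
DCL = total CM / (EBIT − I) = £8,381,605.20 / £4,171,186.20 = 2.0094.
EPS therefore changes by 2.0094 × (+21.2%) = +42.6%.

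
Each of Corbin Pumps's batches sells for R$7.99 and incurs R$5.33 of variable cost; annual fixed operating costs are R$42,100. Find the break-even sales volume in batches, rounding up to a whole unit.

Contribution margin per unit = R$7.99 − R$5.33 = R$2.66.
Break-even volume = fixed costs ÷ CM per unit = R$42,100 ÷ R$2.66 = 15,827.07, so 15,828 batches.

15,828 batches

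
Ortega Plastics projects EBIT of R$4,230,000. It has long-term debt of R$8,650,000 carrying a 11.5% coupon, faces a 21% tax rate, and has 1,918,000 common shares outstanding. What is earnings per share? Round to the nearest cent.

R$1.33

Pre-tax income = R$4,230,000 − R$994,750.00 = R$3,235,250.00.
After tax at 21%: net income = R$3,235,250.00 × 0.79 = R$2,555,847.50.
EPS = R$2,555,847.50 ÷ 1,918,000 = R$1.33.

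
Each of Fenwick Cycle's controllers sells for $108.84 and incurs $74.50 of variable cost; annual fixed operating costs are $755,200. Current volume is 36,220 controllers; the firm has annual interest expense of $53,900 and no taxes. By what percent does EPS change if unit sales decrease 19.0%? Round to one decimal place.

Total contribution margin = 36,220 × $34.34 = $1,243,794.80.
EBIT = $1,243,794.80 − $755,200 = $488,594.80.
Interest = $53,900.00, so EBIT − I = $434,694.80.
DCL = total CM / (EBIT − I) = $1,243,794.80 / $434,694.80 = 2.8613.
EPS therefore changes by 2.8613 × (-19.0%) = -54.4%.

-54.4%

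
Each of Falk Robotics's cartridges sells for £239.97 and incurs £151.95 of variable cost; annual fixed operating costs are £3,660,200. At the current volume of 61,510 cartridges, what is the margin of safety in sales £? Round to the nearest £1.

£4,781,707

Unit CM = price − variable cost = £239.97 − £151.95 = £88.02. Break-even units = £3,660,200 ÷ £88.02 = 41,583.73; break-even revenue = 41,583.73 × £239.97 = £9,978,847.92.
Actual sales revenue = 61,510 × £239.97 = £14,760,554.70.
Margin of safety = £14,760,554.70 − £9,978,847.92 = £4,781,707.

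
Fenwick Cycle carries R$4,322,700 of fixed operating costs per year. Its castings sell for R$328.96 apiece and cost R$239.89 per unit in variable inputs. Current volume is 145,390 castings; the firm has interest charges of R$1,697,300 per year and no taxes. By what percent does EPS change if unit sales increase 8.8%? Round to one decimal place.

Contribution at this volume is 145,390 × R$89.07 = R$12,949,887.30.
EBIT = R$12,949,887.30 − R$4,322,700 = R$8,627,187.30.
After interest of R$1,697,300.00, pre-tax earnings = R$6,929,887.30.
Degree of combined leverage = contribution ÷ (EBIT − I) = R$12,949,887.30 ÷ R$6,929,887.30 = 1.8687.
%ΔEPS = DCL × %ΔSales = 1.8687 × +8.8% = +16.4%.

+16.4%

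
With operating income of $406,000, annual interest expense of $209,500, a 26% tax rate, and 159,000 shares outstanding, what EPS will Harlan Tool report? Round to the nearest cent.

Interest = $209,500.00, so EBT = $406,000 − $209,500.00 = $196,500.00.
Net income = $196,500.00 × (1 − 0.26) = $145,410.00.
EPS = $145,410.00 ÷ 159,000 = $0.91.

$0.91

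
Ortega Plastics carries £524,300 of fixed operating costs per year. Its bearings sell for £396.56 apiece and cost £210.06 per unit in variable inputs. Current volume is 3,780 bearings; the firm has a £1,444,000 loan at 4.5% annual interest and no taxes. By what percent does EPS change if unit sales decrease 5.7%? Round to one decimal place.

Contribution at this volume is 3,780 × £186.50 = £704,970.00.
EBIT = £704,970.00 − £524,300 = £180,670.00.
Interest = £64,980.00, so EBIT − I = £115,690.00.
Degree of combined leverage = contribution ÷ (EBIT − I) = £704,970.00 ÷ £115,690.00 = 6.0936.
%ΔEPS = DCL × %ΔSales = 6.0936 × -5.7% = -34.7%.

-34.7%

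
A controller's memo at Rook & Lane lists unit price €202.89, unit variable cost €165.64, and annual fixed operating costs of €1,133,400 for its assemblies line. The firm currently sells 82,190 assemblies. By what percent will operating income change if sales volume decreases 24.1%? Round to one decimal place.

Total contribution margin = 82,190 × €37.25 = €3,061,577.50.
Operating income = contribution − fixed costs = €3,061,577.50 − €1,133,400 = €1,928,177.50.
Degree of operating leverage = €3,061,577.50 / €1,928,177.50 = 1.5878.
Operating income changes by 1.5878 × -24.1% = -38.3%.

-38.3%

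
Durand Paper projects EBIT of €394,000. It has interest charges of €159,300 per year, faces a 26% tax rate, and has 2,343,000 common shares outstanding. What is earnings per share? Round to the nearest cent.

€0.07

Interest = €159,300.00, so EBT = €394,000 − €159,300.00 = €234,700.00.
After tax at 26%: net income = €234,700.00 × 0.74 = €173,678.00.
Per share: €173,678.00 / 2,343,000 shares = €0.07.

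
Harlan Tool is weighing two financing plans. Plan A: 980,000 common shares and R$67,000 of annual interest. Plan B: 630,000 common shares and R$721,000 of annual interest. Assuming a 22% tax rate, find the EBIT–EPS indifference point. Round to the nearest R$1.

At indifference, (EBIT − 67,000)(1 − t)/980,000 = (EBIT − 721,000)(1 − t)/630,000.
The (1 − t) factor cancels: (EBIT − 67,000) × 630,000 = (EBIT − 721,000) × 980,000.
EBIT × (980,000 − 630,000) = 721,000 × 980,000 − 67,000 × 630,000 = 664,370,000,000, so EBIT = 664,370,000,000 ÷ 350,000 = 1,898,200.00.

R$1,898,200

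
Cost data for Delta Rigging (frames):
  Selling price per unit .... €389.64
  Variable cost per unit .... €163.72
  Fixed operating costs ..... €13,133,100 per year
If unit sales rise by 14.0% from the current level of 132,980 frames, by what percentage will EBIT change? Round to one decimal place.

+24.9%

Contribution at this volume is 132,980 × €225.92 = €30,042,841.60.
Subtracting fixed costs: EBIT = €30,042,841.60 − €13,133,100 = €16,909,741.60.
So DOL = total CM / EBIT = €30,042,841.60 / €16,909,741.60 = 1.7767.
So EBIT moves 1.7767 × (+14.0%) = +24.9%.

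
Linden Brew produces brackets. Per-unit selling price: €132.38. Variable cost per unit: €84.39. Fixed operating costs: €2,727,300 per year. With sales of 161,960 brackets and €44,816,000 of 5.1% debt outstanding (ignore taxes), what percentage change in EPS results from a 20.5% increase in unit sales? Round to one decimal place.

+57.7%

Total contribution margin = 161,960 × €47.99 = €7,772,460.40.
EBIT = €7,772,460.40 − €2,727,300 = €5,045,160.40.
Interest = €2,285,616.00, so EBIT − I = €2,759,544.40.
Degree of combined leverage = contribution ÷ (EBIT − I) = €7,772,460.40 ÷ €2,759,544.40 = 2.8166.
%ΔEPS = DCL × %ΔSales = 2.8166 × +20.5% = +57.7%.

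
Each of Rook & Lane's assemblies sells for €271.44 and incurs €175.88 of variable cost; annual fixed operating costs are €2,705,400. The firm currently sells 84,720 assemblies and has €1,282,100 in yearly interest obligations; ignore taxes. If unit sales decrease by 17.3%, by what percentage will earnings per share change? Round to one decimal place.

Contribution at this volume is 84,720 × €95.56 = €8,095,843.20.
EBIT = €8,095,843.20 − €2,705,400 = €5,390,443.20.
Interest = €1,282,100.00, so EBIT − I = €4,108,343.20.
DCL = total CM / (EBIT − I) = €8,095,843.20 / €4,108,343.20 = 1.9706.
%ΔEPS = DCL × %ΔSales = 1.9706 × -17.3% = -34.1%.

-34.1%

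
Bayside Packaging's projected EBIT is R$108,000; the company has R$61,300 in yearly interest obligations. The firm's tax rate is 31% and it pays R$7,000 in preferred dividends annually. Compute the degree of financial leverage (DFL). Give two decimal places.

2.95

Interest = R$61,300.00.
Preferred dividends grossed up pre-tax: R$7,000 / (1 − 0.31) = R$10,144.93.
DFL = EBIT ÷ [EBIT − I − D_p/(1−t)] = R$108,000 ÷ [R$108,000 − R$61,300.00 − R$10,144.93] = R$108,000 ÷ R$36,555.07 = 2.9544.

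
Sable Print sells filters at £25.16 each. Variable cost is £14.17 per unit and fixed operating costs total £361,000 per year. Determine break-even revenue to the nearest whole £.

£826,457

Contribution margin per unit = £25.16 − £14.17 = £10.99, a CM ratio of £10.99 ÷ £25.16 = 0.4368.
Break-even sales = FC ÷ CM ratio = £361,000 × £25.16 / £10.99 = £826,457.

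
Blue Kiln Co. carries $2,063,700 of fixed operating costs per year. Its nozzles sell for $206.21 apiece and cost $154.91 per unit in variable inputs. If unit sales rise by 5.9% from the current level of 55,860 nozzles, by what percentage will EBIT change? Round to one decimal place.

+21.1%

Total contribution margin = 55,860 × $51.30 = $2,865,618.00.
Subtracting fixed costs: EBIT = $2,865,618.00 − $2,063,700 = $801,918.00.
Degree of operating leverage = $2,865,618.00 / $801,918.00 = 3.5735.
Operating income changes by 3.5735 × +5.9% = +21.1%.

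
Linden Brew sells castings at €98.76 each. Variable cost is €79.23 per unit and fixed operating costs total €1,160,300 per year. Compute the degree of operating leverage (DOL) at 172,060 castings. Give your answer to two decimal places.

1.53

At 172,060 units, contribution = 172,060 × €19.53 = €3,360,331.80.
Subtracting fixed costs: EBIT = €3,360,331.80 − €1,160,300 = €2,200,031.80.
So DOL = total CM / EBIT = €3,360,331.80 / €2,200,031.80 = 1.5274.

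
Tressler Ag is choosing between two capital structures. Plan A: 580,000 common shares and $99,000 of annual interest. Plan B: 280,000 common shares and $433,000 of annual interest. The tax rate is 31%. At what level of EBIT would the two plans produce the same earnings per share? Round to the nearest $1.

Set EPS_A = EPS_B: (EBIT − $99,000)(1 − 0.31) ÷ 580,000 = (EBIT − $433,000)(1 − 0.31) ÷ 280,000.
The (1 − t) factor cancels: (EBIT − 99,000) × 280,000 = (EBIT − 433,000) × 580,000.
Solving, EBIT = (433,000·580,000 − 99,000·280,000) / (580,000 − 280,000) = 223,420,000,000 / 300,000 = 744,733.33.

$744,733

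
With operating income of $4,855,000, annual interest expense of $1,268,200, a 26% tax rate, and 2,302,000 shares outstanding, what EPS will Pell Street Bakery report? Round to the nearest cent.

Pre-tax income = $4,855,000 − $1,268,200.00 = $3,586,800.00.
Net income = $3,586,800.00 × (1 − 0.26) = $2,654,232.00.
EPS = $2,654,232.00 ÷ 2,302,000 = $1.15.

$1.15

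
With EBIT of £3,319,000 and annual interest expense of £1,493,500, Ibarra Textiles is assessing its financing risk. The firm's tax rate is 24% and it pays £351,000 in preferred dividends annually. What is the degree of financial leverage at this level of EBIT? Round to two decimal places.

Interest = £1,493,500.00.
Preferred dividends grossed up pre-tax: £351,000 / (1 − 0.24) = £461,842.11.
DFL = EBIT ÷ [EBIT − I − D_p/(1−t)] = £3,319,000 ÷ [£3,319,000 − £1,493,500.00 − £461,842.11] = £3,319,000 ÷ £1,363,657.89 = 2.4339.

2.43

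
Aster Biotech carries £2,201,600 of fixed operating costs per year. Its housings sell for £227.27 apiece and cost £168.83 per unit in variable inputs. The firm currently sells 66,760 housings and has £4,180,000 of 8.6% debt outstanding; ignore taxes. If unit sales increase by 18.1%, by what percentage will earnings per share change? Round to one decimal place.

+52.7%

Contribution at this volume is 66,760 × £58.44 = £3,901,454.40.
Subtracting fixed costs: EBIT = £3,901,454.40 − £2,201,600 = £1,699,854.40.
After interest of £359,480.00, pre-tax earnings = £1,340,374.40.
Degree of combined leverage = contribution ÷ (EBIT − I) = £3,901,454.40 ÷ £1,340,374.40 = 2.9107.
%ΔEPS = DCL × %ΔSales = 2.9107 × +18.1% = +52.7%.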